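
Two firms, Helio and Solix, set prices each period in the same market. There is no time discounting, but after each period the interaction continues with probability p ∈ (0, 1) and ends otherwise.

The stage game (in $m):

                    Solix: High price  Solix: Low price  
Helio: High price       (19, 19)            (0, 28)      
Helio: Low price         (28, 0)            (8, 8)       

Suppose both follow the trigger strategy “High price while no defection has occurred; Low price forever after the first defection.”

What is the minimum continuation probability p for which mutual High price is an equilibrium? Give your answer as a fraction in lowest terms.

9/20

With no time discounting, the continuation probability p plays the role of the discount factor.
Grim-trigger IC: 19/(1−p) ≥ 28 + 8p/(1−p) ⇒ p ≥ (28−19)/(28−8) = 9/20.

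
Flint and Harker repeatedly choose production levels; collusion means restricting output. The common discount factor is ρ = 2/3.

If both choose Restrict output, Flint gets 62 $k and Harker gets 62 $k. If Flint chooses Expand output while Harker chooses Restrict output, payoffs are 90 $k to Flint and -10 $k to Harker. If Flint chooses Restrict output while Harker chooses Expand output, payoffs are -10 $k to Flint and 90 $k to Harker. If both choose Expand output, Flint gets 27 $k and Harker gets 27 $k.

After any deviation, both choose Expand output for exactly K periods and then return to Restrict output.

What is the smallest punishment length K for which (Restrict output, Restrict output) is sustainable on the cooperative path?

Need Σ_{k=1}^{K} ρ^k ≥ (90−62)/(62−27) = 0.8000 at ρ = 2/3.
At K = 1 the sum is 0.6667 < 0.8000; at K = 2 it is 1.1111 ≥ 0.8000.
So the minimum punishment length is K = 2.

2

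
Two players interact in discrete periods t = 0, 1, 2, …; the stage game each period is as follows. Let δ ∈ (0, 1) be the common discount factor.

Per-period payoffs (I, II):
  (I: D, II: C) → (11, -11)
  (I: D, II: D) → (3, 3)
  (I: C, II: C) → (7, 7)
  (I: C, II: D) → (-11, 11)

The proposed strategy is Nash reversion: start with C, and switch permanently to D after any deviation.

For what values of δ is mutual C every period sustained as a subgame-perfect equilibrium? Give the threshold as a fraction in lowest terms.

Cooperation forever yields 7 each period: 7/(1−δ).
Deviating yields 11 once, then 3 forever: 11 + 3δ/(1−δ).
No profitable deviation requires 7/(1−δ) ≥ 11 + 3δ/(1−δ).
Multiplying by (1−δ): 7 ≥ 11(1−δ) + 3δ = 11 − 8δ.
So 8δ ≥ 4, i.e. δ ≥ 4/8 = 1/2.

1/2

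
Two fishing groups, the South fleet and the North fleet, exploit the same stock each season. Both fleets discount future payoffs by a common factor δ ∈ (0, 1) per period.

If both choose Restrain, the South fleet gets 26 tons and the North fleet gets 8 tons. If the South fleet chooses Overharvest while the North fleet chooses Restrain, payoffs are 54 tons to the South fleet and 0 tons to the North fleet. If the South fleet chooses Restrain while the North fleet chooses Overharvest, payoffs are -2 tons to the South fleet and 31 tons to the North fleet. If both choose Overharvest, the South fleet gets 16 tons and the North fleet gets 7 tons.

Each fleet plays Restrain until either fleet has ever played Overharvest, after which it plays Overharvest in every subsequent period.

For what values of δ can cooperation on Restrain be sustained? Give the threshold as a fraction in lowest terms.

23/24

For the South fleet: deviation gain 54−26 = 28, per-period punishment loss 26−16 = 10. IC gives δ ≥ 28/38 = 14/19.
For the North fleet: gain 23, loss 1 per period, so δ ≥ 23/24.
The tighter constraint is the North fleet's, so cooperation needs δ ≥ 23/24.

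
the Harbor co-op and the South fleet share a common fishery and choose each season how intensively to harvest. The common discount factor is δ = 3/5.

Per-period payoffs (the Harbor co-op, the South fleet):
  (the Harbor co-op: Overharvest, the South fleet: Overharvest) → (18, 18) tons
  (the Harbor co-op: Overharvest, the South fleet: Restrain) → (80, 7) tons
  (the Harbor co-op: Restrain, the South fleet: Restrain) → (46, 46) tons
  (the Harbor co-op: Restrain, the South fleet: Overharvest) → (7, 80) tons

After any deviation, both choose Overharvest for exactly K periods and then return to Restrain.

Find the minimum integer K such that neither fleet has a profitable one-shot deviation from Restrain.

No profitable deviation requires (46−18)(δ+…+δ^K) ≥ 80−46, i.e. δ+…+δ^K ≥ 17/14 ≈ 1.2143.
With δ = 3/5, the partial sums are K=1: 0.6000, K=2: 0.9600, K=3: 1.1760, K=4: 1.3056.
K = 4 is the first length at which the sum reaches 1.2143.

4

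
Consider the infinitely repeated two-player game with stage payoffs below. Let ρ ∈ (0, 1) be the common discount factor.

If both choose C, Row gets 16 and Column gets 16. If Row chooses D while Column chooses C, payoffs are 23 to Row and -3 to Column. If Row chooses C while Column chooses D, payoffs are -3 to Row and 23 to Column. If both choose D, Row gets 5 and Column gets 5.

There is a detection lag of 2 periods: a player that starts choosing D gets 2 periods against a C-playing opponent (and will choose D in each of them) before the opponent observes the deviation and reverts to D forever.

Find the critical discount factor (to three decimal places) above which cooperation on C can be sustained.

Deviating for the 2 undetected periods gains 23−16 = 7 per period over cooperation, then loses 16−5 = 11 per period forever once punishment starts.
Gain: 7(1 + ρ + … + ρ^1); loss: 11·ρ^2/(1−ρ).
No profitable deviation ⇔ 7(1−ρ^2) ≤ 11·ρ^2, i.e. ρ^2 ≥ 7/(7+11) = 7/18.
Hence ρ ≥ (7/18)^(1/2) ≈ 0.624.

0.624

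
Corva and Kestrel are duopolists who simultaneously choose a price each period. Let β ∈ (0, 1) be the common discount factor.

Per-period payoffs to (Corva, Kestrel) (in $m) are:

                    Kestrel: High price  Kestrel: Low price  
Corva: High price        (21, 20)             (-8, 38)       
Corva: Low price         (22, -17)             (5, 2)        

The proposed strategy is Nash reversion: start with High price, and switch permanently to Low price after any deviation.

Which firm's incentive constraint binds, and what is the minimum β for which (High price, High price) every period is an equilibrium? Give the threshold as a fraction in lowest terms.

For Corva: deviation gain 22−21 = 1, per-period punishment loss 21−5 = 16. IC gives β ≥ 1/17.
For Kestrel: gain 18, loss 18 per period, so β ≥ 18/36 = 1/2.
The tighter constraint is Kestrel's, so cooperation needs β ≥ 1/2.

Kestrel; β ≥ 1/2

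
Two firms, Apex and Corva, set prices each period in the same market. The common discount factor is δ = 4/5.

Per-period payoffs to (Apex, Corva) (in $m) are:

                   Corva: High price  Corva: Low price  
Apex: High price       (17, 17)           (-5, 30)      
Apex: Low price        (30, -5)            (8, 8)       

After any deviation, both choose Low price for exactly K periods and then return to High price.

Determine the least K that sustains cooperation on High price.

IC: δ(1−δ^K)/(1−δ) ≥ (30−17)/(17−8) = 13/9.
With δ = 4/5: need 1 − δ^K ≥ 13/9·(1−4/5)/(4/5), i.e. δ^K ≤ 0.6389.
Since (4/5)^2 = 0.6400 and (4/5)^3 = 0.5120, the smallest such K is 3.

3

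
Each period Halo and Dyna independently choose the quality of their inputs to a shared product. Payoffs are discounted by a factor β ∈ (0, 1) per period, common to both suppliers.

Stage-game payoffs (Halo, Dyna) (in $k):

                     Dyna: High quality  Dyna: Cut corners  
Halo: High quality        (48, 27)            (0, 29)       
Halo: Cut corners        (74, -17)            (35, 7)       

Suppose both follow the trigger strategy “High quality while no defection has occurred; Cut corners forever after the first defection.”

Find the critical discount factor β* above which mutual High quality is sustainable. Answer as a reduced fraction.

For Halo: deviation gain 74−48 = 26, per-period punishment loss 48−35 = 13. IC gives β ≥ 26/39 = 2/3.
For Dyna: gain 2, loss 20 per period, so β ≥ 2/22 = 1/11.
The tighter constraint is Halo's, so cooperation needs β ≥ 2/3.

2/3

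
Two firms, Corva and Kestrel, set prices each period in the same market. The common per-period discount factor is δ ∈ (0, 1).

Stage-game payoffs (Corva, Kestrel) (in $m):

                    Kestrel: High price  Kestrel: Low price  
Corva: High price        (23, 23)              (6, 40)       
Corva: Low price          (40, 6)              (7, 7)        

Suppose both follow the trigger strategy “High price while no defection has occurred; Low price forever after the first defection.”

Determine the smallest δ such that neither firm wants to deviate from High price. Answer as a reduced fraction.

Under grim trigger the critical discount factor is (T−C)/(T−P) with T = 40, C = 23, P = 7.
δ* = (40−23)/(40−7) = 17/33.

17/33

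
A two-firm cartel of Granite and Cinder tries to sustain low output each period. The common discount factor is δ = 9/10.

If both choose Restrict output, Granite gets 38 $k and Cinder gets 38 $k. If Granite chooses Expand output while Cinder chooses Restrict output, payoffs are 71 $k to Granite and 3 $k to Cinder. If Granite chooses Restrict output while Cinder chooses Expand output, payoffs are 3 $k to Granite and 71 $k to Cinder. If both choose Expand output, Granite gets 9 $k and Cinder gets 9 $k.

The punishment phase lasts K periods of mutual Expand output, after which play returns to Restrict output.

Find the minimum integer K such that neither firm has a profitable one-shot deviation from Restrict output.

Need Σ_{k=1}^{K} δ^k ≥ (71−38)/(38−9) = 1.1379 at δ = 9/10.
At K = 1 the sum is 0.9000 < 1.1379; at K = 2 it is 1.7100 ≥ 1.1379.
So the minimum punishment length is K = 2.

2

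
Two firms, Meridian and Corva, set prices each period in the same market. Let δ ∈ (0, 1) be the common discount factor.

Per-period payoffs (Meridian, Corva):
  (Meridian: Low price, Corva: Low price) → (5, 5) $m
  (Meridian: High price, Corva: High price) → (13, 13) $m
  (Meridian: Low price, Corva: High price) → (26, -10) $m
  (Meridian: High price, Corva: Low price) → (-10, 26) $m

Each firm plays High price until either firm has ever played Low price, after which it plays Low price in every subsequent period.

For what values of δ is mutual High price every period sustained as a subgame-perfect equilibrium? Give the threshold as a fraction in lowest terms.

13/21

Under grim trigger the critical discount factor is (T−C)/(T−P) with T = 26, C = 13, P = 5.
δ* = (26−13)/(26−5) = 13/21.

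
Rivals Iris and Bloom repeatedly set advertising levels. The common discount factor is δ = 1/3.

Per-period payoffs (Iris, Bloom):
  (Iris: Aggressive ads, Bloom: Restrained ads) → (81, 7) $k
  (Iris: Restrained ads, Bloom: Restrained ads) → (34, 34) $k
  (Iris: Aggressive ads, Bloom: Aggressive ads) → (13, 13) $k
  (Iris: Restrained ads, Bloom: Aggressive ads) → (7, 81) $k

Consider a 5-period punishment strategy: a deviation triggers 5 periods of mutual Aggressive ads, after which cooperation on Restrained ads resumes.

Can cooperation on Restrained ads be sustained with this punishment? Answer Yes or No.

IC: δ+…+δ^5 ≥ (81−34)/(34−13) = 47/21.
At δ = 1/3: partial sum = 0.4979 < 2.2381. Cooperation not sustainable.

No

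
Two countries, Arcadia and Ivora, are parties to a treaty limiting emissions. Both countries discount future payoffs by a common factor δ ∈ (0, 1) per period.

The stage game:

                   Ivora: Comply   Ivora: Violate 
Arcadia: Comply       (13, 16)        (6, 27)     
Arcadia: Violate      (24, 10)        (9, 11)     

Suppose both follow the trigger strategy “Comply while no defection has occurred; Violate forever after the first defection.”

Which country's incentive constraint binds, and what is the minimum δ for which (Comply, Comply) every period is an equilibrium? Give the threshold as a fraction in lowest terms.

Arcadia's threshold: (24−13)/(24−9) = 11/15.
Ivora's threshold: (27−16)/(27−11) = 11/16.
11/15 > 11/16, so Arcadia binds and δ* = 11/15.

Arcadia; δ ≥ 11/15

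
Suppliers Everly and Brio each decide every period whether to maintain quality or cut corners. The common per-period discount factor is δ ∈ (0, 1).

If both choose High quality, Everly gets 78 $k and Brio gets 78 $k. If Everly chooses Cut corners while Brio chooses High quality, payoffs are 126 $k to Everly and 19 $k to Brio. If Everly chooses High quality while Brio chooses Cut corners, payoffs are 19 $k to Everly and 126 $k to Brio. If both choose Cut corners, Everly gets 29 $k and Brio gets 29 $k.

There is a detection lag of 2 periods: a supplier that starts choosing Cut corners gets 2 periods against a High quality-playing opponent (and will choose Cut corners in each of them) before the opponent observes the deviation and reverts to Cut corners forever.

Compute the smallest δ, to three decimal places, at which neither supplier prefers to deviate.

The best deviation is to choose Cut corners for all 2 undetected periods, earning 126 each, then 29 forever once detected.
Deviation value: 126(1−δ^2)/(1−δ) + 29δ^2/(1−δ); cooperation value: 78/(1−δ).
IC: 78 ≥ 126(1−δ^2) + 29δ^2 = 126 − 97δ^2.
So δ^2 ≥ 48/97, giving δ ≥ (48/97)^(1/2) ≈ 0.703.

0.703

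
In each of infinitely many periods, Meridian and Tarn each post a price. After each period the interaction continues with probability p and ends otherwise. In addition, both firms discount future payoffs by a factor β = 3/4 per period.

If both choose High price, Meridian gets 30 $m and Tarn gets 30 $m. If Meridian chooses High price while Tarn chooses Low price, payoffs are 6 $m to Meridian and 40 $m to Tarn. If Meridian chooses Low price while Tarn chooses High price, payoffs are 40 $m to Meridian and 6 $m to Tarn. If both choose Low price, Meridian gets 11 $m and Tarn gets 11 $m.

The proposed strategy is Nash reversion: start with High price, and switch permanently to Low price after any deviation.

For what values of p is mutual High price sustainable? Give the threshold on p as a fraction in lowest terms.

With continuation probability p and discount β, the effective per-period discount factor is βp.
Grim-trigger IC: βp ≥ (40−30)/(40−11) = 10/29.
So p ≥ (10/29)/(3/4) = 40/87.

40/87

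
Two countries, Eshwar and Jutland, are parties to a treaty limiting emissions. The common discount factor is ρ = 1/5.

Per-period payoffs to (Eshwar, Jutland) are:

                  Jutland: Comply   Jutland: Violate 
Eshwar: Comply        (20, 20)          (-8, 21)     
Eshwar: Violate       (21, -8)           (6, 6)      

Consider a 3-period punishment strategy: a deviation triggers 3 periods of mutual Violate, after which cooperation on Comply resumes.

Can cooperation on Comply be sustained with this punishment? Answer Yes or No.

Yes

IC: ρ+…+ρ^3 ≥ (21−20)/(20−6) = 1/14.
At ρ = 1/5: partial sum = 0.2480 ≥ 0.0714. Cooperation sustainable.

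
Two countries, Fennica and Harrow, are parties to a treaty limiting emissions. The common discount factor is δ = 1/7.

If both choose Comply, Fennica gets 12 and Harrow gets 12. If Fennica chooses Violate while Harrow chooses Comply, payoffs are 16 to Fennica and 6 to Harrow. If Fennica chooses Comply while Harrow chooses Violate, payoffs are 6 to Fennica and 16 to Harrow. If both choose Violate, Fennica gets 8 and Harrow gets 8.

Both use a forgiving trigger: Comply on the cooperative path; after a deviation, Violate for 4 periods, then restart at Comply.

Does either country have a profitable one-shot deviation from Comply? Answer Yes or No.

IC: δ+…+δ^4 ≥ (16−12)/(12−8) = 1.
At δ = 1/7: partial sum = 0.1666 < 1.0000. Cooperation not sustainable.

Yes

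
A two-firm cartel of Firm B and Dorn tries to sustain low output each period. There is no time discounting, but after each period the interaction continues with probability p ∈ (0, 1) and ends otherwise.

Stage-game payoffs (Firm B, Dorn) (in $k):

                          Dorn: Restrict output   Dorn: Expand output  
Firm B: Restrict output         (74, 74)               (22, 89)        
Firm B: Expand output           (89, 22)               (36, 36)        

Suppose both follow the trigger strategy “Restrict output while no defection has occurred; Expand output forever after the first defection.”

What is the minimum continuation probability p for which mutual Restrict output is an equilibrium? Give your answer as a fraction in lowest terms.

15/53

Expected cooperation value is 74 + p·74 + p²·74 + … = 74/(1−p); deviation gives 89 + p·36/(1−p).
74 ≥ 89(1−p) + 36p ⇒ 53p ≥ 15 ⇒ p ≥ 15/53.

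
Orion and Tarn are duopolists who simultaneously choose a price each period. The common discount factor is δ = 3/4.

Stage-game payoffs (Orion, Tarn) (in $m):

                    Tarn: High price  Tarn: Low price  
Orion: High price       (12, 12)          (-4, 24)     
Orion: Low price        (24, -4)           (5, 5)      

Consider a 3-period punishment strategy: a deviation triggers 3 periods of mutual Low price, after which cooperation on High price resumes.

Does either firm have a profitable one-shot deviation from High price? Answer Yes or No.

IC: δ+…+δ^3 ≥ (24−12)/(12−5) = 12/7.
At δ = 3/4: partial sum = 1.7344 ≥ 1.7143. Cooperation sustainable.

No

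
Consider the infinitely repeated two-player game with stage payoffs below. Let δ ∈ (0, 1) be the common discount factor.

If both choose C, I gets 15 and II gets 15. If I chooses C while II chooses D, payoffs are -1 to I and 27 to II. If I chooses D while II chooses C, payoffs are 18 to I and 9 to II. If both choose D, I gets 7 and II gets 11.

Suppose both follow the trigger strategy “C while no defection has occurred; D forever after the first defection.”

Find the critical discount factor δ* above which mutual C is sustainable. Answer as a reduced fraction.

3/4

I's threshold: (18−15)/(18−7) = 3/11.
II's threshold: (27−15)/(27−11) = 3/4.
3/11 < 3/4, so II binds and δ* = 3/4.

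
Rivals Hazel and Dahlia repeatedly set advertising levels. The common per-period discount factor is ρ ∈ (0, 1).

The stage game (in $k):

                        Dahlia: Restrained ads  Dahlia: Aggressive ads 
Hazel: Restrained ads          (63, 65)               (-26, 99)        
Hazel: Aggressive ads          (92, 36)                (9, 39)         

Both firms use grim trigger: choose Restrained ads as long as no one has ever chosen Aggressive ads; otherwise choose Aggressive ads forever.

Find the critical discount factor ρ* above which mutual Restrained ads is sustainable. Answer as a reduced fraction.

Hazel's threshold: (92−63)/(92−9) = 29/83.
Dahlia's threshold: (99−65)/(99−39) = 17/30.
29/83 < 17/30, so Dahlia binds and ρ* = 17/30.

17/30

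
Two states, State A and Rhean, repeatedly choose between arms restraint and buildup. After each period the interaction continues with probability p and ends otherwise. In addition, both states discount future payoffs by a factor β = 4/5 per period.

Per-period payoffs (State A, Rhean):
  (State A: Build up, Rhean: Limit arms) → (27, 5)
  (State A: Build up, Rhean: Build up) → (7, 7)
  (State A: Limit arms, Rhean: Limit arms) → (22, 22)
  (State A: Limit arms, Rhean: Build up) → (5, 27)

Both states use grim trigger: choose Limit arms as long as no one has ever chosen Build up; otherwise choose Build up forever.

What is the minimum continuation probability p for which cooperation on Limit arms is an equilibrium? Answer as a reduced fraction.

5/16

With continuation probability p and discount β, the effective per-period discount factor is βp.
Grim-trigger IC: βp ≥ (27−22)/(27−7) = 1/4.
So p ≥ (1/4)/(4/5) = 5/16.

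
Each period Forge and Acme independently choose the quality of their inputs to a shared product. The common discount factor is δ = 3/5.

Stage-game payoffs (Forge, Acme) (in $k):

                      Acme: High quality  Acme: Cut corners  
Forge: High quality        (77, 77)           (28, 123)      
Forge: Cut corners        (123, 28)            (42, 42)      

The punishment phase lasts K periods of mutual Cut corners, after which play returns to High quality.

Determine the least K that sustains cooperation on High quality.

5

IC: δ(1−δ^K)/(1−δ) ≥ (123−77)/(77−42) = 46/35.
With δ = 3/5: need 1 − δ^K ≥ 46/35·(1−3/5)/(3/5), i.e. δ^K ≤ 0.1238.
Since (3/5)^4 = 0.1296 and (3/5)^5 = 0.0778, the smallest such K is 5.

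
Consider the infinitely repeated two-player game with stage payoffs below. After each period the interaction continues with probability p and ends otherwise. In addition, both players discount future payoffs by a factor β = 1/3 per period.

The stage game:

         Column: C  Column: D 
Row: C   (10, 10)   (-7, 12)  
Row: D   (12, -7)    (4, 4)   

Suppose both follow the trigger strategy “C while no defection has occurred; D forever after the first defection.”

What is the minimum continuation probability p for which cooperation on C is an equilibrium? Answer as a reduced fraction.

With continuation probability p and discount β, the effective per-period discount factor is βp.
Grim-trigger IC: βp ≥ (12−10)/(12−4) = 1/4.
So p ≥ (1/4)/(1/3) = 3/4.

3/4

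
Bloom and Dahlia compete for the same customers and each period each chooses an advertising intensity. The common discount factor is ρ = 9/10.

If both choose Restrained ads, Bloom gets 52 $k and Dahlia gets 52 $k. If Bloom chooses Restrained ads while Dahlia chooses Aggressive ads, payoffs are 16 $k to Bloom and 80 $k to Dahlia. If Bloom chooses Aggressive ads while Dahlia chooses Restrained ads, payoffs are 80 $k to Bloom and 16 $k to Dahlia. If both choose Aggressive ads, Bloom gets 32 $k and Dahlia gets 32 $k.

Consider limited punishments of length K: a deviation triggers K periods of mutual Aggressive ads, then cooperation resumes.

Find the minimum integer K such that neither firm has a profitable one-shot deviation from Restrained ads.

Need Σ_{k=1}^{K} ρ^k ≥ (80−52)/(52−32) = 1.4000 at ρ = 9/10.
At K = 1 the sum is 0.9000 < 1.4000; at K = 2 it is 1.7100 ≥ 1.4000.
So the minimum punishment length is K = 2.

2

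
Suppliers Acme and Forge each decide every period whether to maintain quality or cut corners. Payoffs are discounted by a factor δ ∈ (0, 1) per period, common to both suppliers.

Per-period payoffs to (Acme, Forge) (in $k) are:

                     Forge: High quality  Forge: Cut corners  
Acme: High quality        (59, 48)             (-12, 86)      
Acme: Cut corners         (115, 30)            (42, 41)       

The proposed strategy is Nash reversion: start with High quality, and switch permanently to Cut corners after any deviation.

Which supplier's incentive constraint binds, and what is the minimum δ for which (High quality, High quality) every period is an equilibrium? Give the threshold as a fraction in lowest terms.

Forge; δ ≥ 38/45

Acme's threshold: (115−59)/(115−42) = 56/73.
Forge's threshold: (86−48)/(86−41) = 38/45.
56/73 < 38/45, so Forge binds and δ* = 38/45.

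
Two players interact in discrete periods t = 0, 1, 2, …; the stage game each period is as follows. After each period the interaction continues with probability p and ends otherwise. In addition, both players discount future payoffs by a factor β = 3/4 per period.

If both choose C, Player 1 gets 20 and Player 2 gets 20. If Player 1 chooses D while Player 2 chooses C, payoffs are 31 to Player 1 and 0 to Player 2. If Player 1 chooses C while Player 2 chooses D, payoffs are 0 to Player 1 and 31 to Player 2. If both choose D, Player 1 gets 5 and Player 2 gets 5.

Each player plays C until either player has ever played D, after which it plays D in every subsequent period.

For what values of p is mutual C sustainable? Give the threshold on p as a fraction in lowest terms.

22/39

Expected continuation weight on next period's payoff is β·p = 3/4·p, which plays the role of the discount factor.
Cooperation requires 3/4·p ≥ (31−20)/(31−5) = 11/26, hence p ≥ 22/39.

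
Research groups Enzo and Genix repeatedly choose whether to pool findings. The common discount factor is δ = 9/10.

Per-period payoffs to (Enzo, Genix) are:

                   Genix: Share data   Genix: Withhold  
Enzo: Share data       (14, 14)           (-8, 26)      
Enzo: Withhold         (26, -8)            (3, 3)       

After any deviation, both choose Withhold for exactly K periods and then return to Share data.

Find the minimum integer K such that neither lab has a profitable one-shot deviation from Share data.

2

IC: δ(1−δ^K)/(1−δ) ≥ (26−14)/(14−3) = 12/11.
With δ = 9/10: need 1 − δ^K ≥ 12/11·(1−9/10)/(9/10), i.e. δ^K ≤ 0.8788.
Since (9/10)^1 = 0.9000 and (9/10)^2 = 0.8100, the smallest such K is 2.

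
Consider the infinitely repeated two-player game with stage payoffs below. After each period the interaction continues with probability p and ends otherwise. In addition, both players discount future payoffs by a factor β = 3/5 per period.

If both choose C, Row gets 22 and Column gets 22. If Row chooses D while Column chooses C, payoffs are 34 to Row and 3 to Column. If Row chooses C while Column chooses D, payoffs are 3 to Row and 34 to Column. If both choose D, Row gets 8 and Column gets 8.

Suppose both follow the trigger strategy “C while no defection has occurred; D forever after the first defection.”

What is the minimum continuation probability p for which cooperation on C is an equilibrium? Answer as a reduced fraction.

Expected continuation weight on next period's payoff is β·p = 3/5·p, which plays the role of the discount factor.
Cooperation requires 3/5·p ≥ (34−22)/(34−8) = 6/13, hence p ≥ 10/13.

10/13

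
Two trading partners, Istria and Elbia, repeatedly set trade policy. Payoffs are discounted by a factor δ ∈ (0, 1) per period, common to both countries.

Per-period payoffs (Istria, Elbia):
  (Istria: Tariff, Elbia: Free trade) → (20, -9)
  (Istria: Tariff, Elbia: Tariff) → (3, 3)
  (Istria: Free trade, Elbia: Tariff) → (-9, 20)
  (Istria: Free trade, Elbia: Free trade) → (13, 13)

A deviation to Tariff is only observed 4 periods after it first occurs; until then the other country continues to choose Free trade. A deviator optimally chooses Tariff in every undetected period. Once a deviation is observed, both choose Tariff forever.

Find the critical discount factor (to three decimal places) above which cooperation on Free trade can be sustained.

The best deviation is to choose Tariff for all 4 undetected periods, earning 20 each, then 3 forever once detected.
Deviation value: 20(1−δ^4)/(1−δ) + 3δ^4/(1−δ); cooperation value: 13/(1−δ).
IC: 13 ≥ 20(1−δ^4) + 3δ^4 = 20 − 17δ^4.
So δ^4 ≥ 7/17, giving δ ≥ (7/17)^(1/4) ≈ 0.801.

0.801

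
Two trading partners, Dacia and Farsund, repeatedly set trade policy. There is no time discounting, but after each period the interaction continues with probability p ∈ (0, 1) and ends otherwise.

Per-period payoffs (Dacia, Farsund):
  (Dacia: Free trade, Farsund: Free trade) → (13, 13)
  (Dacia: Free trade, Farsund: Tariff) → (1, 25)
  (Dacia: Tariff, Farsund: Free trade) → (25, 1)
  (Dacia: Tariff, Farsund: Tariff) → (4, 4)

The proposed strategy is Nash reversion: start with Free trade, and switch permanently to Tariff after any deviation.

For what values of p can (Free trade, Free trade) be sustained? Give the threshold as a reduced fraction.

4/7

With no time discounting, the continuation probability p plays the role of the discount factor.
Grim-trigger IC: 13/(1−p) ≥ 25 + 4p/(1−p) ⇒ p ≥ (25−13)/(25−4) = 4/7.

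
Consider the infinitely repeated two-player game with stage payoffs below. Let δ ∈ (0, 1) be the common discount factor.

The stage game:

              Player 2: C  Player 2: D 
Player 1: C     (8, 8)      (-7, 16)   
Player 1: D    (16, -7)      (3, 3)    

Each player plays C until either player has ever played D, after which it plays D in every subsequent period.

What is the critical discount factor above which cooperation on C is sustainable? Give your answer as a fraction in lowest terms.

8/13

8/(1−δ) ≥ 16 + 3δ/(1−δ)
8 ≥ 16 − 13δ
δ ≥ 8/13.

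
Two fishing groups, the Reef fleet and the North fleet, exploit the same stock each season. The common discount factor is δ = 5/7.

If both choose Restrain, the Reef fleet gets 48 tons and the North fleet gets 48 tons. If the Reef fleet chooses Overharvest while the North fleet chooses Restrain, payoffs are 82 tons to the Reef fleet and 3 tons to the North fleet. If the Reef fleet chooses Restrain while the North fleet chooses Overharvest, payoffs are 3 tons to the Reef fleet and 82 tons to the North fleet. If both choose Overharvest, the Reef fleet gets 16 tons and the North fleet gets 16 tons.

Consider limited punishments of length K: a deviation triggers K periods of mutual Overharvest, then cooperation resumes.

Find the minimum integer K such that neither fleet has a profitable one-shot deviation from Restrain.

No profitable deviation requires (48−16)(δ+…+δ^K) ≥ 82−48, i.e. δ+…+δ^K ≥ 17/16 ≈ 1.0625.
With δ = 5/7, the partial sums are K=1: 0.7143, K=2: 1.2245.
K = 2 is the first length at which the sum reaches 1.0625.

2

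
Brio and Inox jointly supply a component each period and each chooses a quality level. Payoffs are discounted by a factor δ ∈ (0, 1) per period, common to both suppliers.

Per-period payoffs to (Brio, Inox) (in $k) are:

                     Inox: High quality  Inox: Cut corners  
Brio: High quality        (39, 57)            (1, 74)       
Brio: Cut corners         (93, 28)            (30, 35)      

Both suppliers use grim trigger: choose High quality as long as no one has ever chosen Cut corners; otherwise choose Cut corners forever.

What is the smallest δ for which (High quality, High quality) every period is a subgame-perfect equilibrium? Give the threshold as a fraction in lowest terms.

6/7

Brio: cooperation gives 39 each period; deviation gives 93 once then 30 forever.
  39/(1−δ) ≥ 93 + 30δ/(1−δ) ⇒ δ ≥ 54/63 = 6/7.
Inox: cooperation gives 57 each period; deviation gives 74 once then 35 forever.
  δ ≥ 17/39.
Both must hold, so the binding constraint is Brio's: δ ≥ 6/7.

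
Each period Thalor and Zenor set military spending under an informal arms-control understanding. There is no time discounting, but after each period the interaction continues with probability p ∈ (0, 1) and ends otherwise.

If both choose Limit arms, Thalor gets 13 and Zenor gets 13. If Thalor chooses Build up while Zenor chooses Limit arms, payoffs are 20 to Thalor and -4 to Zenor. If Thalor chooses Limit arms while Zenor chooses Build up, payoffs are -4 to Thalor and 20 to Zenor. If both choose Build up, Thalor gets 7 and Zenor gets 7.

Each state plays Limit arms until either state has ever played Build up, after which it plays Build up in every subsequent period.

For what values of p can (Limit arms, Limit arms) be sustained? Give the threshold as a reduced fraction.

7/13

Expected cooperation value is 13 + p·13 + p²·13 + … = 13/(1−p); deviation gives 20 + p·7/(1−p).
13 ≥ 20(1−p) + 7p ⇒ 13p ≥ 7 ⇒ p ≥ 7/13.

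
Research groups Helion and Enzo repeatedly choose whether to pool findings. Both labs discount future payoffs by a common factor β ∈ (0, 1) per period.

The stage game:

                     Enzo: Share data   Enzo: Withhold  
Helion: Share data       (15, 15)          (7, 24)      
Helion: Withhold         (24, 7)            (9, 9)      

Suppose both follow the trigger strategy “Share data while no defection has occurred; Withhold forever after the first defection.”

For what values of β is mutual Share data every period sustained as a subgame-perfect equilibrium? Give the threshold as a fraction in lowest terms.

3/5

Cooperation forever yields 15 each period: 15/(1−β).
Deviating yields 24 once, then 9 forever: 24 + 9β/(1−β).
No profitable deviation requires 15/(1−β) ≥ 24 + 9β/(1−β).
Multiplying by (1−β): 15 ≥ 24(1−β) + 9β = 24 − 15β.
So 15β ≥ 9, i.e. β ≥ 9/15 = 3/5.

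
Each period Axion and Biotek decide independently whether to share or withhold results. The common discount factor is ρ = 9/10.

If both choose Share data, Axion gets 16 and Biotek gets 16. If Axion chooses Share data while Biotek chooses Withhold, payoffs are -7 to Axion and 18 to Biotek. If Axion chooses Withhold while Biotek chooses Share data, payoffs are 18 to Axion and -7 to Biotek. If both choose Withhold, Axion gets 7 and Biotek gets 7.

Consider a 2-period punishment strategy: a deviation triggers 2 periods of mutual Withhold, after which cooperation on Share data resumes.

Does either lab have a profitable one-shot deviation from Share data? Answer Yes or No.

Comparing payoff streams over the 3 periods until play realigns: cooperate → 16(1+ρ+…+ρ^2); deviate → 18 + 7(ρ+…+ρ^2).
Cooperation is sustained iff (16−7)(ρ+…+ρ^2) ≥ 18−16.
ρ+…+ρ^2 = 9/10·(1−(9/10)^2)/(1−9/10) = 1.7100, and (18−16)/(16−7) = 0.2222.
1.7100 ≥ 0.2222, so cooperation is sustainable.

No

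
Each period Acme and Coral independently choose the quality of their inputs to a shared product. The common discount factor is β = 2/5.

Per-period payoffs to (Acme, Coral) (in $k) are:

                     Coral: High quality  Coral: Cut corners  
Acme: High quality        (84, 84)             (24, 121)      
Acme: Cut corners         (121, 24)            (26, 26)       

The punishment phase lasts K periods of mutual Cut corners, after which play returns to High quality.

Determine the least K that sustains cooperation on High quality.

No profitable deviation requires (84−26)(β+…+β^K) ≥ 121−84, i.e. β+…+β^K ≥ 37/58 ≈ 0.6379.
With β = 2/5, the partial sums are K=1: 0.4000, K=2: 0.5600, K=3: 0.6240, K=4: 0.6496.
K = 4 is the first length at which the sum reaches 0.6379.

4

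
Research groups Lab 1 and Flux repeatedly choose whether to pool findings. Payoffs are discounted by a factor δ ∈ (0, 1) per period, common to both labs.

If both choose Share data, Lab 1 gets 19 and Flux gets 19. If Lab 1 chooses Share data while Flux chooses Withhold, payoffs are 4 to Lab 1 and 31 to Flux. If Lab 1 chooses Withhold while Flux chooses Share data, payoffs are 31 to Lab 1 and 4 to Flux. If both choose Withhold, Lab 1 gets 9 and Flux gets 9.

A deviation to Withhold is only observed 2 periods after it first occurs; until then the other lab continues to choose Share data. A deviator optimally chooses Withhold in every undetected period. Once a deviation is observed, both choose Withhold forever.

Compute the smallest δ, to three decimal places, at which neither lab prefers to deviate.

Deviating for the 2 undetected periods gains 31−19 = 12 per period over cooperation, then loses 19−9 = 10 per period forever once punishment starts.
Gain: 12(1 + δ + … + δ^1); loss: 10·δ^2/(1−δ).
No profitable deviation ⇔ 12(1−δ^2) ≤ 10·δ^2, i.e. δ^2 ≥ 12/(12+10) = 6/11.
Hence δ ≥ (6/11)^(1/2) ≈ 0.739.

0.739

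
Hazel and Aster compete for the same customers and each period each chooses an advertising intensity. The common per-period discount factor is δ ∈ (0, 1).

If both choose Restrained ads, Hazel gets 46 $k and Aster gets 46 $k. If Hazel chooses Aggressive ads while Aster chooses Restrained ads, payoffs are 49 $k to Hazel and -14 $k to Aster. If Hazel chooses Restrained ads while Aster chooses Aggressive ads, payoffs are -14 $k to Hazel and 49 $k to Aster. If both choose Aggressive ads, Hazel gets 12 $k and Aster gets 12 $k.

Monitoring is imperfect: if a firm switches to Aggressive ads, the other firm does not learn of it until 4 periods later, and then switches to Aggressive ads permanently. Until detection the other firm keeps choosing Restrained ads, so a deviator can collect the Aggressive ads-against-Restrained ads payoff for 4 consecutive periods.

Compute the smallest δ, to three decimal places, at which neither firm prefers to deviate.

0.534

A deviator earns 49 for 4 periods, then 12 forever; cooperating earns 46 forever. Multiplying the IC by (1−δ):
46 ≥ 49(1−δ^4) + 12δ^4, so 37·δ^4 ≥ 3 and δ^4 ≥ 3/37.
δ ≥ (3/37)^(1/4) ≈ 0.534.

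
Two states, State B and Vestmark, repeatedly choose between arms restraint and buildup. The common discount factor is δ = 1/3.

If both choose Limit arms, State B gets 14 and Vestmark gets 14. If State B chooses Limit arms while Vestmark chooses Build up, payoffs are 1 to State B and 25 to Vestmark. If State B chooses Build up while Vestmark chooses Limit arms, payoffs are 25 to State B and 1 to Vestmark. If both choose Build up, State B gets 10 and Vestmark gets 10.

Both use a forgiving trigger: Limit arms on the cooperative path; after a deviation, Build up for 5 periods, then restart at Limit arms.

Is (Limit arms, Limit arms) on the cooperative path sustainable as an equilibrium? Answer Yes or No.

No

IC: δ+…+δ^5 ≥ (25−14)/(14−10) = 11/4.
At δ = 1/3: partial sum = 0.4979 < 2.7500. Cooperation not sustainable.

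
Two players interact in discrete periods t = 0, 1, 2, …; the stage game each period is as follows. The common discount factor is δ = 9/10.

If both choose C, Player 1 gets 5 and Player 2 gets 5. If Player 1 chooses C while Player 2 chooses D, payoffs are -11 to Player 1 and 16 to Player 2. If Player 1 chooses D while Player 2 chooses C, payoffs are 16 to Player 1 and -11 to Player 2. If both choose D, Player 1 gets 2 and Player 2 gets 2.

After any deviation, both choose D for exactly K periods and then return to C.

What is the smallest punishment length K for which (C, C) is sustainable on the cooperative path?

No profitable deviation requires (5−2)(δ+…+δ^K) ≥ 16−5, i.e. δ+…+δ^K ≥ 11/3 ≈ 3.6667.
With δ = 9/10, the partial sums are K=1: 0.9000, K=2: 1.7100, K=3: 2.4390, K=4: 3.0951, K=5: 3.6856.
K = 5 is the first length at which the sum reaches 3.6667.

5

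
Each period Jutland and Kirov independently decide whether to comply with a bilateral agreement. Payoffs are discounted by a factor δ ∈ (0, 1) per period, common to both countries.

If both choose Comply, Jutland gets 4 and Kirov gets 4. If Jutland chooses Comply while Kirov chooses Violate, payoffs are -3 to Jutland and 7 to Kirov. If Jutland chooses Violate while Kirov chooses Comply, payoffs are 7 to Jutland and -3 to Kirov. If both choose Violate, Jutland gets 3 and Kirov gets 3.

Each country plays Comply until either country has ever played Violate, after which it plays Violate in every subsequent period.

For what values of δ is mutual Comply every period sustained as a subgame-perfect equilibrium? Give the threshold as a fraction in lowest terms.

3/4

One-period gain from deviating is 7 − 4 = 3. The loss is 4 − 3 = 1 in every subsequent period, with present value 1·δ/(1−δ).
Deviation is unprofitable when 1·δ/(1−δ) ≥ 3, i.e. δ/(1−δ) ≥ 3.
Equivalently δ ≥ 3/(3+1) = 3/4.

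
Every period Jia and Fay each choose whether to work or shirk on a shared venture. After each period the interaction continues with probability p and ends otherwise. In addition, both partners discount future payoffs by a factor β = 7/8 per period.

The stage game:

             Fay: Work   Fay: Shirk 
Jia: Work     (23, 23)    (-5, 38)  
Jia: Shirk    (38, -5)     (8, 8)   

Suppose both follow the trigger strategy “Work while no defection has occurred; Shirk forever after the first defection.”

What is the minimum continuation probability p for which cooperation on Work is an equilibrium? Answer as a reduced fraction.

4/7

Expected continuation weight on next period's payoff is β·p = 7/8·p, which plays the role of the discount factor.
Cooperation requires 7/8·p ≥ (38−23)/(38−8) = 1/2, hence p ≥ 4/7.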